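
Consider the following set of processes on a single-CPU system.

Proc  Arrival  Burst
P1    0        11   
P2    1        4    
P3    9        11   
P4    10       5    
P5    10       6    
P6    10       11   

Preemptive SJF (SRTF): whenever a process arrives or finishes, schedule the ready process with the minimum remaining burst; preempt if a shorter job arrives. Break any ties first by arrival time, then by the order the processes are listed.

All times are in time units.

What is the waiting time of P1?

4

Schedule: | P1 0-1 | P2 1-5 | P1 5-15 | P4 15-20 | P5 20-26 | P3 26-37 | P6 37-48 |
Completion: P1=15  P2=5  P3=37  P4=20  P5=26  P6=48
Waiting(P1) = turnaround − burst = 15 − 11 = 4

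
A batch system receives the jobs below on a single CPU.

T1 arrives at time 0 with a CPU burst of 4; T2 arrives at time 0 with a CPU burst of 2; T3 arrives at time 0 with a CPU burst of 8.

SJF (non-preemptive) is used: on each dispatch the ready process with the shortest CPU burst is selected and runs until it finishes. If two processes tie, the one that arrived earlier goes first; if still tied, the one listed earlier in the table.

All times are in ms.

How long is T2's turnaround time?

2

Gantt: | T2 0-2 | T1 2-6 | T3 6-14 |
Completion: T1=6  T2=2  T3=14
Turnaround (C−A): T1=6  T2=2  T3=14
Turnaround(T2) = completion − arrival = 2 − 0 = 2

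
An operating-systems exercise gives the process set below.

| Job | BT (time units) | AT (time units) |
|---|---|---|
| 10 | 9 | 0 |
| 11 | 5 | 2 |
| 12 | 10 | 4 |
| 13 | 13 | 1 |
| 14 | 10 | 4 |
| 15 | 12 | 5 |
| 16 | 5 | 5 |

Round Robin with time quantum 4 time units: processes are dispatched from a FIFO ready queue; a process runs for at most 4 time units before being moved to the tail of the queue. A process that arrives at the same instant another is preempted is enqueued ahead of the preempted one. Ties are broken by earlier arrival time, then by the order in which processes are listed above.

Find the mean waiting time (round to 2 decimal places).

41.71

Timeline: | 10 0-4 | 13 4-8 | 11 8-12 | 12 12-16 | 14 16-20 | 10 20-24 | 15 24-28 | 16 28-32 | 13 32-36 | 11 36-37 | 12 37-41 | 14 41-45 | 10 45-46 | 15 46-50 | 16 50-51 | 13 51-55 | 12 55-57 | 14 57-59 | 15 59-63 | 13 63-64 |
Completion: 10=46  11=37  12=57  13=64  14=59  15=63  16=51
Turnaround (C−A): 10=46  11=35  12=53  13=63  14=55  15=58  16=46
Waiting times: 10=37, 11=30, 12=43, 13=50, 14=45, 15=46, 16=41
Average waiting = (37+30+43+50+45+46+41) / 7 = 292/7 = 41.71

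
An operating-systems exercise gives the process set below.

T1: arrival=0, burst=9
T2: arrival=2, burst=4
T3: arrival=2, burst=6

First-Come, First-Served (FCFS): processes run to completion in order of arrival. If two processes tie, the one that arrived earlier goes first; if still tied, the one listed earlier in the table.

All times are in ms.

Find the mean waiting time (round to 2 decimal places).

Timeline: | T1 0-9 | T2 9-13 | T3 13-19 |
Completion: T1=9  T2=13  T3=19
Turnaround (C−A): T1=9  T2=11  T3=17
Waiting times: T1=0, T2=7, T3=11
Average waiting = (0+7+11) / 3 = 18/3 = 6.00

6.00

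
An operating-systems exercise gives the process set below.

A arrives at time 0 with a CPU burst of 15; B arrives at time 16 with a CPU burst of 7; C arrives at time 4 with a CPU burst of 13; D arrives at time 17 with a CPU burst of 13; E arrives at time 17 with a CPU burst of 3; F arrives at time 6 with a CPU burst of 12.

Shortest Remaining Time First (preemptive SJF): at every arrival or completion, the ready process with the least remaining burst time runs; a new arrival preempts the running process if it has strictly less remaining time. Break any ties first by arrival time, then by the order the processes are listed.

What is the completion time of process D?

63

Schedule: | A 0-15 | F 15-16 | B 16-17 | E 17-20 | B 20-26 | F 26-37 | C 37-50 | D 50-63 |
Completion: A=15  B=26  C=50  D=63  E=20  F=37
Turnaround (C−A): A=15  B=10  C=46  D=46  E=3  F=31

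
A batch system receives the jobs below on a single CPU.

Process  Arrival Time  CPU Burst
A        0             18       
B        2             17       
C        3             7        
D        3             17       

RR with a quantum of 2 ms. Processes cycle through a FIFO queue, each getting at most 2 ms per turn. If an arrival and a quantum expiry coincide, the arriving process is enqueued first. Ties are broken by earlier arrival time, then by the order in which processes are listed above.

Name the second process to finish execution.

A

Schedule: | A 0-2 | B 2-4 | A 4-6 | C 6-8 | D 8-10 | B 10-12 | A 12-14 | C 14-16 | D 16-18 | B 18-20 | A 20-22 | C 22-24 | D 24-26 | B 26-28 | A 28-30 | C 30-31 | D 31-33 | B 33-35 | A 35-37 | D 37-39 | B 39-41 | A 41-43 | D 43-45 | B 45-47 | A 47-49 | D 49-51 | B 51-53 | A 53-55 | D 55-57 | B 57-58 | D 58-59 |
Completion: A=55  B=58  C=31  D=59
Finish order: C → A → B → D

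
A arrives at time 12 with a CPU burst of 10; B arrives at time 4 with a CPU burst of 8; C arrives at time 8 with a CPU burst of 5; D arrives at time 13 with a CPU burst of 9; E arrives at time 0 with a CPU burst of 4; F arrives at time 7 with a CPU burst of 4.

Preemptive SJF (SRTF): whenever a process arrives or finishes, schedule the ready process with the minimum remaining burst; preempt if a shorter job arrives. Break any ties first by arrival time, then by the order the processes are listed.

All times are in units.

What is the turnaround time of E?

Schedule: | E 0-4 | B 4-7 | F 7-11 | B 11-16 | C 16-21 | D 21-30 | A 30-40 |
Completion: A=40  B=16  C=21  D=30  E=4  F=11
Turnaround (C−A): A=28  B=12  C=13  D=17  E=4  F=4
Turnaround(E) = completion − arrival = 4 − 0 = 4

4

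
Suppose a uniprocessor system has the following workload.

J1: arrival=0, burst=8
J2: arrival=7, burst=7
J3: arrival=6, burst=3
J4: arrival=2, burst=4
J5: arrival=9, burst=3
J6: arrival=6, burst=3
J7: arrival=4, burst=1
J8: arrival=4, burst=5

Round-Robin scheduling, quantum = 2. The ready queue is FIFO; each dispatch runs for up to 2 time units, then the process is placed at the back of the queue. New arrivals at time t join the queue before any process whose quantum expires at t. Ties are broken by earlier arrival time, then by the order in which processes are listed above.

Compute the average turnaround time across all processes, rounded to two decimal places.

18.88

Timeline: | J1 0-2 | J4 2-4 | J1 4-6 | J7 6-7 | J8 7-9 | J4 9-11 | J3 11-13 | J6 13-15 | J1 15-17 | J2 17-19 | J5 19-21 | J8 21-23 | J3 23-24 | J6 24-25 | J1 25-27 | J2 27-29 | J5 29-30 | J8 30-31 | J2 31-34 |
Completion: J1=27  J2=34  J3=24  J4=11  J5=30  J6=25  J7=7  J8=31
Turnaround times: J1=27, J2=27, J3=18, J4=9, J5=21, J6=19, J7=3, J8=27
Average turnaround = (27+27+18+9+21+19+3+27) / 8 = 151/8 = 18.88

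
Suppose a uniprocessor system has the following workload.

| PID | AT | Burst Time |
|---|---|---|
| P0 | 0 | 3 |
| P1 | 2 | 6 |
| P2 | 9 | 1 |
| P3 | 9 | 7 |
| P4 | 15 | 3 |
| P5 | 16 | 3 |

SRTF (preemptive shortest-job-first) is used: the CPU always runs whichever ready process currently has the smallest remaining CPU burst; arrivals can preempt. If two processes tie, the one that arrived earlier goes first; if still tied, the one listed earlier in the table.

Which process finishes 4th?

Gantt: | P0 0-3 | P1 3-9 | P2 9-10 | P3 10-17 | P4 17-20 | P5 20-23 |
Completion: P0=3  P1=9  P2=10  P3=17  P4=20  P5=23
Finish order: P0 → P1 → P2 → P3 → P4 → P5

P3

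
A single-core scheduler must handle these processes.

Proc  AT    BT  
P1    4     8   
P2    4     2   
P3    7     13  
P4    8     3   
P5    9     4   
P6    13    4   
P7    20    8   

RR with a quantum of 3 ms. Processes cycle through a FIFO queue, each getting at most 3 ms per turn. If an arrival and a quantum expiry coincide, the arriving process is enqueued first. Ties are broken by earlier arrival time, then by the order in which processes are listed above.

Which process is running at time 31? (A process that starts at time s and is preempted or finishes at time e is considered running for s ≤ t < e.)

Timeline: | idle 0-4 | P1 4-7 | P2 7-9 | P3 9-12 | P1 12-15 | P4 15-18 | P5 18-21 | P3 21-24 | P6 24-27 | P1 27-29 | P7 29-32 | P5 32-33 | P3 33-36 | P6 36-37 | P7 37-40 | P3 40-43 | P7 43-45 | P3 45-46 |
Completion: P1=29  P2=9  P3=46  P4=18  P5=33  P6=37  P7=45

P7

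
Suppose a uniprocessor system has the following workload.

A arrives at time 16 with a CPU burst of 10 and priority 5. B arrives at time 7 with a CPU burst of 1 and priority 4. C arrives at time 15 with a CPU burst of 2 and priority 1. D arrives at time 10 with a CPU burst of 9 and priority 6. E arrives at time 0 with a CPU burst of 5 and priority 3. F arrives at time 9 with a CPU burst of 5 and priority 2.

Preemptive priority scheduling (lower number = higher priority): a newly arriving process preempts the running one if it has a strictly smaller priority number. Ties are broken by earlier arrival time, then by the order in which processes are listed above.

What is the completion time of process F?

Timeline: | E 0-5 | idle 5-7 | B 7-8 | idle 8-9 | F 9-14 | D 14-15 | C 15-17 | A 17-27 | D 27-35 |
Completion: A=27  B=8  C=17  D=35  E=5  F=14
Turnaround (C−A): A=11  B=1  C=2  D=25  E=5  F=5

14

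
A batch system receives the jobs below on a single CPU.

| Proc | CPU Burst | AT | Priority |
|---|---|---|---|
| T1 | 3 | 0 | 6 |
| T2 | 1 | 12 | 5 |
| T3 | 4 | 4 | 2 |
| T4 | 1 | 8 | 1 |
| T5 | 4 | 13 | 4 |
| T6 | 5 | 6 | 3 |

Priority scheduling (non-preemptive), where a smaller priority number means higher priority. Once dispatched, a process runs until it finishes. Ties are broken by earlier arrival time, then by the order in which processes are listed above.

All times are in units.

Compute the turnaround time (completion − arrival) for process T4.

Timeline: | T1 0-3 | idle 3-4 | T3 4-8 | T4 8-9 | T6 9-14 | T5 14-18 | T2 18-19 |
Completion: T1=3  T2=19  T3=8  T4=9  T5=18  T6=14
Turnaround(T4) = completion − arrival = 9 − 8 = 1

1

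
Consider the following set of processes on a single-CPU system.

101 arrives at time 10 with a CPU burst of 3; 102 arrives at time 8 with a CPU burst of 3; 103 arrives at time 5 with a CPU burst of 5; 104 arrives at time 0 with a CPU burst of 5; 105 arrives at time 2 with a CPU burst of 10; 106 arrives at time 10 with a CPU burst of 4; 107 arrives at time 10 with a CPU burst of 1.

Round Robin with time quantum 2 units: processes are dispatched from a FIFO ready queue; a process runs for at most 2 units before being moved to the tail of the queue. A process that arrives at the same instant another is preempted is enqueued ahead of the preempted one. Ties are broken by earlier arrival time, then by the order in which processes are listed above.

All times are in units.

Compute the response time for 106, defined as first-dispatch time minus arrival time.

Gantt: | 104 0-2 | 105 2-4 | 104 4-6 | 105 6-8 | 103 8-10 | 104 10-11 | 102 11-13 | 105 13-15 | 101 15-17 | 106 17-19 | 107 19-20 | 103 20-22 | 102 22-23 | 105 23-25 | 101 25-26 | 106 26-28 | 103 28-29 | 105 29-31 |
Completion: 101=26  102=23  103=29  104=11  105=31  106=28  107=20
Response(106) = first start − arrival = 17 − 10 = 7

7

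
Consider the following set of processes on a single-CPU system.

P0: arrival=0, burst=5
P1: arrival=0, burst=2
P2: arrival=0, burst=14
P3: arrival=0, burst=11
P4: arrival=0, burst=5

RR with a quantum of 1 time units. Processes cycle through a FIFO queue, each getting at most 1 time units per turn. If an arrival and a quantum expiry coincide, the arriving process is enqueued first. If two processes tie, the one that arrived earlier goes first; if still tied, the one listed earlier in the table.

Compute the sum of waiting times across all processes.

82

Schedule: | P0 0-1 | P1 1-2 | P2 2-3 | P3 3-4 | P4 4-5 | P0 5-6 | P1 6-7 | P2 7-8 | P3 8-9 | P4 9-10 | P0 10-11 | P2 11-12 | P3 12-13 | P4 13-14 | P0 14-15 | P2 15-16 | P3 16-17 | P4 17-18 | P0 18-19 | P2 19-20 | P3 20-21 | P4 21-22 | P2 22-23 | P3 23-24 | P2 24-25 | P3 25-26 | P2 26-27 | P3 27-28 | P2 28-29 | P3 29-30 | P2 30-31 | P3 31-32 | P2 32-33 | P3 33-34 | P2 34-37 |
Completion: P0=19  P1=7  P2=37  P3=34  P4=22
Turnaround (C−A): P0=19  P1=7  P2=37  P3=34  P4=22
Waiting = turnaround − burst: P0=14, P1=5, P2=23, P3=23, P4=17
Total waiting = 14 + 5 + 23 + 23 + 17 = 82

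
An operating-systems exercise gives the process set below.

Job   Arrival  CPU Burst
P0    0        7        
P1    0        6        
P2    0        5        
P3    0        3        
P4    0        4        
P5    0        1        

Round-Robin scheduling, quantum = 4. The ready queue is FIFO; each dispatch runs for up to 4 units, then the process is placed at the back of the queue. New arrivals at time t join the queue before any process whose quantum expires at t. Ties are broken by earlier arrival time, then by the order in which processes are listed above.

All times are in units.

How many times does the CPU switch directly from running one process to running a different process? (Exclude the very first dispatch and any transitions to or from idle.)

8

Gantt: | P0 0-4 | P1 4-8 | P2 8-12 | P3 12-15 | P4 15-19 | P5 19-20 | P0 20-23 | P1 23-25 | P2 25-26 |
Completion: P0=23  P1=25  P2=26  P3=15  P4=19  P5=20
Turnaround (C−A): P0=23  P1=25  P2=26  P3=15  P4=19  P5=20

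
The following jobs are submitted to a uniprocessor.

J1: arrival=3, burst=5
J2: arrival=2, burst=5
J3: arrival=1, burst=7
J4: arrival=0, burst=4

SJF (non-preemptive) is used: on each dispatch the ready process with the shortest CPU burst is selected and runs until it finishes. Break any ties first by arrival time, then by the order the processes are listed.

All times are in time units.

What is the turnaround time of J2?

Timeline: | J4 0-4 | J2 4-9 | J1 9-14 | J3 14-21 |
Completion: J1=14  J2=9  J3=21  J4=4
Turnaround (C−A): J1=11  J2=7  J3=20  J4=4
Turnaround(J2) = completion − arrival = 9 − 2 = 7

7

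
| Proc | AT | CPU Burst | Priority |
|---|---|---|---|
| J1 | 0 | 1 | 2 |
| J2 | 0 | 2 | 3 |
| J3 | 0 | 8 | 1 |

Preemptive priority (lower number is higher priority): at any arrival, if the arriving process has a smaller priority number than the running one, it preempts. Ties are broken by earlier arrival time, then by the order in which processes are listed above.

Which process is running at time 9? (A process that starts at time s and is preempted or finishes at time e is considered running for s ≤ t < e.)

J2

Schedule: | J3 0-8 | J1 8-9 | J2 9-11 |
Completion: J1=9  J2=11  J3=8
Turnaround (C−A): J1=9  J2=11  J3=8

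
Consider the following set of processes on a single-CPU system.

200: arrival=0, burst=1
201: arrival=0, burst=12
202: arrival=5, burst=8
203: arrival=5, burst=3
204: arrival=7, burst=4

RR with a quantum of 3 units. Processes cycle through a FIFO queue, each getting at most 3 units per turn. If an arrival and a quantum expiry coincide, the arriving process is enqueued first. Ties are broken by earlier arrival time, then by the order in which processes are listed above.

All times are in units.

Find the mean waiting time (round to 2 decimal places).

Timeline: | 200 0-1 | 201 1-7 | 202 7-10 | 203 10-13 | 204 13-16 | 201 16-19 | 202 19-22 | 204 22-23 | 201 23-26 | 202 26-28 |
Completion: 200=1  201=26  202=28  203=13  204=23
Turnaround (C−A): 200=1  201=26  202=23  203=8  204=16
Waiting times: 200=0, 201=14, 202=15, 203=5, 204=12
Average waiting = (0+14+15+5+12) / 5 = 46/5 = 9.20

9.20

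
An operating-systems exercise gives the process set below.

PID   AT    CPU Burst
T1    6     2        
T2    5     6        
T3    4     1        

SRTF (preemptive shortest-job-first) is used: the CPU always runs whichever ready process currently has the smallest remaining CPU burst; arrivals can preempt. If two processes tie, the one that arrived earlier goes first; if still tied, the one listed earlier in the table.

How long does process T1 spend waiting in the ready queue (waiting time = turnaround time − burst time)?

Timeline: | idle 0-4 | T3 4-5 | T2 5-6 | T1 6-8 | T2 8-13 |
Completion: T1=8  T2=13  T3=5
Turnaround (C−A): T1=2  T2=8  T3=1
Waiting(T1) = turnaround − burst = 2 − 2 = 0

0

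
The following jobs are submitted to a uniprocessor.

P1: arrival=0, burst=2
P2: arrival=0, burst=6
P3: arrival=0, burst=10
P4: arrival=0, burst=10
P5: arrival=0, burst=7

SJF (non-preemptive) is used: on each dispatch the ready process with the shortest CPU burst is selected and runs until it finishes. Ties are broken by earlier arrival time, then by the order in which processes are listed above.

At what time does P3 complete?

25

Gantt: | P1 0-2 | P2 2-8 | P5 8-15 | P3 15-25 | P4 25-35 |
Completion: P1=2  P2=8  P3=25  P4=35  P5=15
Turnaround (C−A): P1=2  P2=8  P3=25  P4=35  P5=15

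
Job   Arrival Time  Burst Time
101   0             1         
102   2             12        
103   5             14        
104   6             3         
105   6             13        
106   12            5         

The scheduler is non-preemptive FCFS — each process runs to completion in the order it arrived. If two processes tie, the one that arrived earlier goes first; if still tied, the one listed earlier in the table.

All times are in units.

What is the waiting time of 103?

9

Timeline: | 101 0-1 | idle 1-2 | 102 2-14 | 103 14-28 | 104 28-31 | 105 31-44 | 106 44-49 |
Completion: 101=1  102=14  103=28  104=31  105=44  106=49
Turnaround (C−A): 101=1  102=12  103=23  104=25  105=38  106=37
Waiting(103) = turnaround − burst = 23 − 14 = 9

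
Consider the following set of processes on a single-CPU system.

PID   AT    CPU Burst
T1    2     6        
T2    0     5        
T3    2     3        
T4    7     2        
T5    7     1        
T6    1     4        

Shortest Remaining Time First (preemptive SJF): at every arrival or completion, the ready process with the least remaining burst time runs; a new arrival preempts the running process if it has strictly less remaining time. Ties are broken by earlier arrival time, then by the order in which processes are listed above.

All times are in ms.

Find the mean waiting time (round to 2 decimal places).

4.83

Timeline: | T2 0-5 | T3 5-8 | T5 8-9 | T4 9-11 | T6 11-15 | T1 15-21 |
Completion: T1=21  T2=5  T3=8  T4=11  T5=9  T6=15
Turnaround (C−A): T1=19  T2=5  T3=6  T4=4  T5=2  T6=14
Waiting times: T1=13, T2=0, T3=3, T4=2, T5=1, T6=10
Average waiting = (13+0+3+2+1+10) / 6 = 29/6 = 4.83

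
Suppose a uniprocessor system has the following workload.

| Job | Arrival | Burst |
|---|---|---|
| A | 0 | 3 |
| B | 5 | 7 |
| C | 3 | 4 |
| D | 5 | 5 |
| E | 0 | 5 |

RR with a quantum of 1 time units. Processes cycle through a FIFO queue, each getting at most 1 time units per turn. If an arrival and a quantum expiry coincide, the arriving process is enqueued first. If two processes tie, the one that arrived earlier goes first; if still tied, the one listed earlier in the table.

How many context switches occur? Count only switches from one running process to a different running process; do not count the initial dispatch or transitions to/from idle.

Gantt: | A 0-1 | E 1-2 | A 2-3 | E 3-4 | C 4-5 | A 5-6 | E 6-7 | B 7-8 | D 8-9 | C 9-10 | E 10-11 | B 11-12 | D 12-13 | C 13-14 | E 14-15 | B 15-16 | D 16-17 | C 17-18 | B 18-19 | D 19-20 | B 20-21 | D 21-22 | B 22-24 |
Completion: A=6  B=24  C=18  D=22  E=15
Turnaround (C−A): A=6  B=19  C=15  D=17  E=15

22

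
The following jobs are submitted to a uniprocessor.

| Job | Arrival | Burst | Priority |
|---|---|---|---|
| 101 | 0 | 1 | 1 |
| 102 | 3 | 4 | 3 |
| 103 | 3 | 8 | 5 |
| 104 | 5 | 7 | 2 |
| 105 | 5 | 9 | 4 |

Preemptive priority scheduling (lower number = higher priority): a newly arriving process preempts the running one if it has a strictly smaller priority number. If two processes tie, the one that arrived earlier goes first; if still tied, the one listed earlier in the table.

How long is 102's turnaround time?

Timeline: | 101 0-1 | idle 1-3 | 102 3-5 | 104 5-12 | 102 12-14 | 105 14-23 | 103 23-31 |
Completion: 101=1  102=14  103=31  104=12  105=23
Turnaround (C−A): 101=1  102=11  103=28  104=7  105=18
Turnaround(102) = completion − arrival = 14 − 3 = 11

11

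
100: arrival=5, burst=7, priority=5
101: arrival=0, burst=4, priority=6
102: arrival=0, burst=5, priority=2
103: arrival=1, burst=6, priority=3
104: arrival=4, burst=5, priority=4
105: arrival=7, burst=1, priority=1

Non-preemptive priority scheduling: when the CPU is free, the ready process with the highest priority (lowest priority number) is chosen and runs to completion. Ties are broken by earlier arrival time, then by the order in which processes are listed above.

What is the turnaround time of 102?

5

Gantt: | 102 0-5 | 103 5-11 | 105 11-12 | 104 12-17 | 100 17-24 | 101 24-28 |
Completion: 100=24  101=28  102=5  103=11  104=17  105=12
Turnaround (C−A): 100=19  101=28  102=5  103=10  104=13  105=5
Turnaround(102) = completion − arrival = 5 − 0 = 5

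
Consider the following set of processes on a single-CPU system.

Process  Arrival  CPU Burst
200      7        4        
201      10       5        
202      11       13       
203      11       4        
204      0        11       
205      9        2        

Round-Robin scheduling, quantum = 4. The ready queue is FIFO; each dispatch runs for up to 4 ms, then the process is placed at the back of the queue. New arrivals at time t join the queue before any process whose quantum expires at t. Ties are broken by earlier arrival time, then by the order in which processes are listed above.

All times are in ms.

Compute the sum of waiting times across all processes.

Gantt: | 204 0-8 | 200 8-12 | 204 12-15 | 205 15-17 | 201 17-21 | 202 21-25 | 203 25-29 | 201 29-30 | 202 30-39 |
Completion: 200=12  201=30  202=39  203=29  204=15  205=17
Turnaround (C−A): 200=5  201=20  202=28  203=18  204=15  205=8
Waiting = turnaround − burst: 200=1, 201=15, 202=15, 203=14, 204=4, 205=6
Total waiting = 1 + 15 + 15 + 14 + 4 + 6 = 55

55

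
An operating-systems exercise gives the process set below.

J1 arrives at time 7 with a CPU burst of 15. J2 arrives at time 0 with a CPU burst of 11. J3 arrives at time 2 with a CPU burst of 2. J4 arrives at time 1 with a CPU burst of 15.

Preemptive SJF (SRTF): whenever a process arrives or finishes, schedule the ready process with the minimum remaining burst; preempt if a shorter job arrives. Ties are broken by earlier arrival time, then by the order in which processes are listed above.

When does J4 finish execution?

Timeline: | J2 0-2 | J3 2-4 | J2 4-13 | J4 13-28 | J1 28-43 |
Completion: J1=43  J2=13  J3=4  J4=28
Turnaround (C−A): J1=36  J2=13  J3=2  J4=27

28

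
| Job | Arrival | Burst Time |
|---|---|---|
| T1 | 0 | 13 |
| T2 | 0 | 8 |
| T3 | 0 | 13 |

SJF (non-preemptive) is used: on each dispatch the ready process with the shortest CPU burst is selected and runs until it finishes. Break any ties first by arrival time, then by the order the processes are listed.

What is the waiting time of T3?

Gantt: | T2 0-8 | T1 8-21 | T3 21-34 |
Completion: T1=21  T2=8  T3=34
Waiting(T3) = turnaround − burst = 34 − 13 = 21

21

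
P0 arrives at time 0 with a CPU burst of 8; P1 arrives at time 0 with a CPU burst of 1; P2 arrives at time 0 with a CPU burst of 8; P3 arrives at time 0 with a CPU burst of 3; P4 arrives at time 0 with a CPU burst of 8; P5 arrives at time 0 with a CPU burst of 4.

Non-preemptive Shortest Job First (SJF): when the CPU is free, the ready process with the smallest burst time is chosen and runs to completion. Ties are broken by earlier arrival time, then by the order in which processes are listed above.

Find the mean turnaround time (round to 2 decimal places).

Schedule: | P1 0-1 | P3 1-4 | P5 4-8 | P0 8-16 | P2 16-24 | P4 24-32 |
Completion: P0=16  P1=1  P2=24  P3=4  P4=32  P5=8
Turnaround (C−A): P0=16  P1=1  P2=24  P3=4  P4=32  P5=8
Turnaround times: P0=16, P1=1, P2=24, P3=4, P4=32, P5=8
Average turnaround = (16+1+24+4+32+8) / 6 = 85/6 = 14.17

14.17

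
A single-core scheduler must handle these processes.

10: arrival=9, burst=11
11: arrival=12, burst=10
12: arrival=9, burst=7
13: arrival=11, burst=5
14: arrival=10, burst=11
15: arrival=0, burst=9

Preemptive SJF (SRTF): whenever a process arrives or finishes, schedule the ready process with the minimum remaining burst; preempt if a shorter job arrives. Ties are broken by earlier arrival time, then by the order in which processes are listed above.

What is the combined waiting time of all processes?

68

Schedule: | 15 0-9 | 12 9-16 | 13 16-21 | 11 21-31 | 10 31-42 | 14 42-53 |
Completion: 10=42  11=31  12=16  13=21  14=53  15=9
Waiting = turnaround − burst: 10=22, 11=9, 12=0, 13=5, 14=32, 15=0
Total waiting = 22 + 9 + 0 + 5 + 32 + 0 = 68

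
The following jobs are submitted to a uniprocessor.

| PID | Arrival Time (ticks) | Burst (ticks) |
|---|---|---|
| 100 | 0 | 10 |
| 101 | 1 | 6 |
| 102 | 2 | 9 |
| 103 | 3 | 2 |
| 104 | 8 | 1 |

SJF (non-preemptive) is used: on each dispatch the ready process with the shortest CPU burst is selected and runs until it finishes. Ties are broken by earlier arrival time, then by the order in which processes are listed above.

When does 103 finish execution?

13

Schedule: | 100 0-10 | 104 10-11 | 103 11-13 | 101 13-19 | 102 19-28 |
Completion: 100=10  101=19  102=28  103=13  104=11
Turnaround (C−A): 100=10  101=18  102=26  103=10  104=3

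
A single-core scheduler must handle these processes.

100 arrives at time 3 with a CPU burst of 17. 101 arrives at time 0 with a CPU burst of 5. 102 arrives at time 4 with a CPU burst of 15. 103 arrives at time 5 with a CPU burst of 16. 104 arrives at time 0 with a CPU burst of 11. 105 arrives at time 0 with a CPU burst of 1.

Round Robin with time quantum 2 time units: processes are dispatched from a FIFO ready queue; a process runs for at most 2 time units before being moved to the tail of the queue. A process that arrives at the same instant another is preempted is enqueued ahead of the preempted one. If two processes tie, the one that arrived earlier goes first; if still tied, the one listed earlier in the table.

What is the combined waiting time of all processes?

Schedule: | 101 0-2 | 104 2-4 | 105 4-5 | 101 5-7 | 100 7-9 | 102 9-11 | 104 11-13 | 103 13-15 | 101 15-16 | 100 16-18 | 102 18-20 | 104 20-22 | 103 22-24 | 100 24-26 | 102 26-28 | 104 28-30 | 103 30-32 | 100 32-34 | 102 34-36 | 104 36-38 | 103 38-40 | 100 40-42 | 102 42-44 | 104 44-45 | 103 45-47 | 100 47-49 | 102 49-51 | 103 51-53 | 100 53-55 | 102 55-57 | 103 57-59 | 100 59-61 | 102 61-62 | 103 62-64 | 100 64-65 |
Completion: 100=65  101=16  102=62  103=64  104=45  105=5
Turnaround (C−A): 100=62  101=16  102=58  103=59  104=45  105=5
Waiting = turnaround − burst: 100=45, 101=11, 102=43, 103=43, 104=34, 105=4
Total waiting = 45 + 11 + 43 + 43 + 34 + 4 = 180

180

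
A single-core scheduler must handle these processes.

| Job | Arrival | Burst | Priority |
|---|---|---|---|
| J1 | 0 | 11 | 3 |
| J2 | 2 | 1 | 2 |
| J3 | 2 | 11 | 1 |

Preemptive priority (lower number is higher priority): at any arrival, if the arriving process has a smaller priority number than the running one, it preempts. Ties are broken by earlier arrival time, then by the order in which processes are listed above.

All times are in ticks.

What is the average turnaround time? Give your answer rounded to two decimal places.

Gantt: | J1 0-2 | J3 2-13 | J2 13-14 | J1 14-23 |
Completion: J1=23  J2=14  J3=13
Turnaround times: J1=23, J2=12, J3=11
Average turnaround = (23+12+11) / 3 = 46/3 = 15.33

15.33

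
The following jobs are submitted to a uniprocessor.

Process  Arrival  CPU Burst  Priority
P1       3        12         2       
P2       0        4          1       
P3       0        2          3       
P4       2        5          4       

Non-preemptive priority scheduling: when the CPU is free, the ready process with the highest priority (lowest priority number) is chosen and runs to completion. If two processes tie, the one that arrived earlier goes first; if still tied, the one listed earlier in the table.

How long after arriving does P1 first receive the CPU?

Schedule: | P2 0-4 | P1 4-16 | P3 16-18 | P4 18-23 |
Completion: P1=16  P2=4  P3=18  P4=23
Response(P1) = first start − arrival = 4 − 3 = 1

1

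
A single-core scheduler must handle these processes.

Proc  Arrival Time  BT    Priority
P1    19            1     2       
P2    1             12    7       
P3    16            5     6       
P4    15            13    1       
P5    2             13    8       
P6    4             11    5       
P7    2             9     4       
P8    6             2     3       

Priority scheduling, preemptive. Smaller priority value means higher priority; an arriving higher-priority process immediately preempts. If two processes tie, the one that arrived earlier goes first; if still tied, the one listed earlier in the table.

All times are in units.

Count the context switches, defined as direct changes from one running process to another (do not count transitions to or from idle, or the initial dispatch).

Gantt: | idle 0-1 | P2 1-2 | P7 2-6 | P8 6-8 | P7 8-13 | P6 13-15 | P4 15-28 | P1 28-29 | P6 29-38 | P3 38-43 | P2 43-54 | P5 54-67 |
Completion: P1=29  P2=54  P3=43  P4=28  P5=67  P6=38  P7=13  P8=8
Turnaround (C−A): P1=10  P2=53  P3=27  P4=13  P5=65  P6=34  P7=11  P8=2

10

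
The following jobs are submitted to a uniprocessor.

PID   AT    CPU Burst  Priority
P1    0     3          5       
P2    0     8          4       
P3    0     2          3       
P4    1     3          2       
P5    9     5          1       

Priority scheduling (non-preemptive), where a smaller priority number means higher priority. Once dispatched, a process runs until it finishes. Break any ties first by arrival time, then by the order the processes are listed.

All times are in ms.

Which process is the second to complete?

P4

Schedule: | P3 0-2 | P4 2-5 | P2 5-13 | P5 13-18 | P1 18-21 |
Completion: P1=21  P2=13  P3=2  P4=5  P5=18
Turnaround (C−A): P1=21  P2=13  P3=2  P4=4  P5=9
Finish order: P3 → P4 → P2 → P5 → P1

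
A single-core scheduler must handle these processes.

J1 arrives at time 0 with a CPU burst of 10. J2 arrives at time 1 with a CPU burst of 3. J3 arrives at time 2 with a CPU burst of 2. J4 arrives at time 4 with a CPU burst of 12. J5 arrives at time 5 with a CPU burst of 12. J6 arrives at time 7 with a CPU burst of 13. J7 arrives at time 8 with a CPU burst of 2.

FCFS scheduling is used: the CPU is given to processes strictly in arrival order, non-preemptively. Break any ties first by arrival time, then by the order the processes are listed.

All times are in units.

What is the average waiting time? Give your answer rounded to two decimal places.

18.43

Gantt: | J1 0-10 | J2 10-13 | J3 13-15 | J4 15-27 | J5 27-39 | J6 39-52 | J7 52-54 |
Completion: J1=10  J2=13  J3=15  J4=27  J5=39  J6=52  J7=54
Turnaround (C−A): J1=10  J2=12  J3=13  J4=23  J5=34  J6=45  J7=46
Waiting times: J1=0, J2=9, J3=11, J4=11, J5=22, J6=32, J7=44
Average waiting = (0+9+11+11+22+32+44) / 7 = 129/7 = 18.43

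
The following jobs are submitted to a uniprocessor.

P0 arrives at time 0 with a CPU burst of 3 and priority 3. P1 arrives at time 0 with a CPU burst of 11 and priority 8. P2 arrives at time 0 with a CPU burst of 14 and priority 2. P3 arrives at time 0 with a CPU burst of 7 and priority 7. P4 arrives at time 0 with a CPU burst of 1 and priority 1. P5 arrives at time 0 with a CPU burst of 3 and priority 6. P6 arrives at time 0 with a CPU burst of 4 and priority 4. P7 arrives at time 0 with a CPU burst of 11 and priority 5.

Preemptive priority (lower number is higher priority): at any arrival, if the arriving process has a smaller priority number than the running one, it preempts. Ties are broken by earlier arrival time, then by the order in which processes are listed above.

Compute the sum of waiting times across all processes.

168

Timeline: | P4 0-1 | P2 1-15 | P0 15-18 | P6 18-22 | P7 22-33 | P5 33-36 | P3 36-43 | P1 43-54 |
Completion: P0=18  P1=54  P2=15  P3=43  P4=1  P5=36  P6=22  P7=33
Turnaround (C−A): P0=18  P1=54  P2=15  P3=43  P4=1  P5=36  P6=22  P7=33
Waiting = turnaround − burst: P0=15, P1=43, P2=1, P3=36, P4=0, P5=33, P6=18, P7=22
Total waiting = 15 + 43 + 1 + 36 + 0 + 33 + 18 + 22 = 168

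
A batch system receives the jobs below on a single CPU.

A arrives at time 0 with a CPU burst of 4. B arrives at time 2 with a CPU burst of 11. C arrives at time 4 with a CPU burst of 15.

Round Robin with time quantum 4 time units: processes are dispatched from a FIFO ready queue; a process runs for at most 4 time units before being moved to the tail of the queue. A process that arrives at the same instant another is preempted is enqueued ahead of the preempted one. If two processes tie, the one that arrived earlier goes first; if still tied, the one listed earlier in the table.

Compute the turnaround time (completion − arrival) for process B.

21

Schedule: | A 0-4 | B 4-8 | C 8-12 | B 12-16 | C 16-20 | B 20-23 | C 23-30 |
Completion: A=4  B=23  C=30
Turnaround (C−A): A=4  B=21  C=26
Turnaround(B) = completion − arrival = 23 − 2 = 21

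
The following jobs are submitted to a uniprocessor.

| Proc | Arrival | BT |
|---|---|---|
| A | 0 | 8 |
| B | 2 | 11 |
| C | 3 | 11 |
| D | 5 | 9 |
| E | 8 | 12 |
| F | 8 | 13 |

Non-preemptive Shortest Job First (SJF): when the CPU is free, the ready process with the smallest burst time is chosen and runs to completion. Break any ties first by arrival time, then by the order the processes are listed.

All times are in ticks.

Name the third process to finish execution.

Gantt: | A 0-8 | D 8-17 | B 17-28 | C 28-39 | E 39-51 | F 51-64 |
Completion: A=8  B=28  C=39  D=17  E=51  F=64
Turnaround (C−A): A=8  B=26  C=36  D=12  E=43  F=56
Finish order: A → D → B → C → E → F

B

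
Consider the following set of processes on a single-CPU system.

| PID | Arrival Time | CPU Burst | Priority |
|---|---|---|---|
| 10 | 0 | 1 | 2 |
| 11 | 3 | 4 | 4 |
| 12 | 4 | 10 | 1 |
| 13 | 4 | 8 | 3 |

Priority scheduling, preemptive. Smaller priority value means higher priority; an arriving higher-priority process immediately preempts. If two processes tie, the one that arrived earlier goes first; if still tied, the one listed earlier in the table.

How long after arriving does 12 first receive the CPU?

Schedule: | 10 0-1 | idle 1-3 | 11 3-4 | 12 4-14 | 13 14-22 | 11 22-25 |
Completion: 10=1  11=25  12=14  13=22
Response(12) = first start − arrival = 4 − 4 = 0

0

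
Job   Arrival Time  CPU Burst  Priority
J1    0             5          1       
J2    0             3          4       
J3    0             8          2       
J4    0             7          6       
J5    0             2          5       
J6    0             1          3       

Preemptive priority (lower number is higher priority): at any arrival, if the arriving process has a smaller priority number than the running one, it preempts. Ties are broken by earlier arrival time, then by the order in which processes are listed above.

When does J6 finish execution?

14

Timeline: | J1 0-5 | J3 5-13 | J6 13-14 | J2 14-17 | J5 17-19 | J4 19-26 |
Completion: J1=5  J2=17  J3=13  J4=26  J5=19  J6=14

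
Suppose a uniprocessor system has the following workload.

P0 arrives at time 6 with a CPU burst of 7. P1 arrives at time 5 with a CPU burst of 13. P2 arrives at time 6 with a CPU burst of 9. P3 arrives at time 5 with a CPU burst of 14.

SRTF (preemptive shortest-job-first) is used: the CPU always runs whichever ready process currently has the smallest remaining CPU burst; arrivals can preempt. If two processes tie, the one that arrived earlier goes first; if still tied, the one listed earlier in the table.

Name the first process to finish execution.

P0

Schedule: | idle 0-5 | P1 5-6 | P0 6-13 | P2 13-22 | P1 22-34 | P3 34-48 |
Completion: P0=13  P1=34  P2=22  P3=48
Finish order: P0 → P2 → P1 → P3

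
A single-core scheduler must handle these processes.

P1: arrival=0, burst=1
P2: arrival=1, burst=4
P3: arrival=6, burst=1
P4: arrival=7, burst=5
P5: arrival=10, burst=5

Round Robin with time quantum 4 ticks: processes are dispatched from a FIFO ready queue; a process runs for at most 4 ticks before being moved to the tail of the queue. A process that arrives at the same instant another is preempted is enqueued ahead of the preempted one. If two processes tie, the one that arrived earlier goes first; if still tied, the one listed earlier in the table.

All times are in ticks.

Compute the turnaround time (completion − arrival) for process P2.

4

Timeline: | P1 0-1 | P2 1-5 | idle 5-6 | P3 6-7 | P4 7-11 | P5 11-15 | P4 15-16 | P5 16-17 |
Completion: P1=1  P2=5  P3=7  P4=16  P5=17
Turnaround(P2) = completion − arrival = 5 − 1 = 4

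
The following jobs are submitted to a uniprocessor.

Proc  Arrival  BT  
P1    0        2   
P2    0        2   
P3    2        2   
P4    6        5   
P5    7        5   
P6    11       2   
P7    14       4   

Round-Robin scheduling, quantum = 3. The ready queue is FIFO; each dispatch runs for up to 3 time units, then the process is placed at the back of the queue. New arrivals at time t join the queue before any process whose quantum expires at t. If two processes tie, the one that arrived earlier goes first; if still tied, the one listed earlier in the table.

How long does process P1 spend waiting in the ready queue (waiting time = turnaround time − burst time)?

Schedule: | P1 0-2 | P2 2-4 | P3 4-6 | P4 6-9 | P5 9-12 | P4 12-14 | P6 14-16 | P5 16-18 | P7 18-22 |
Completion: P1=2  P2=4  P3=6  P4=14  P5=18  P6=16  P7=22
Turnaround (C−A): P1=2  P2=4  P3=4  P4=8  P5=11  P6=5  P7=8
Waiting(P1) = turnaround − burst = 2 − 2 = 0

0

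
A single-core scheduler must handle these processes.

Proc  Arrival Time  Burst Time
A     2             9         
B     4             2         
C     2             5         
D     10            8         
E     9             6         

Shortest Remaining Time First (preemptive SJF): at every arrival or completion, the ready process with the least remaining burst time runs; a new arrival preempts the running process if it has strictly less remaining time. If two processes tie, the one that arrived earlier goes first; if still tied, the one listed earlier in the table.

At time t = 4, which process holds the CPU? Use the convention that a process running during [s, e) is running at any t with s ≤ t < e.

Timeline: | idle 0-2 | C 2-4 | B 4-6 | C 6-9 | E 9-15 | D 15-23 | A 23-32 |
Completion: A=32  B=6  C=9  D=23  E=15

B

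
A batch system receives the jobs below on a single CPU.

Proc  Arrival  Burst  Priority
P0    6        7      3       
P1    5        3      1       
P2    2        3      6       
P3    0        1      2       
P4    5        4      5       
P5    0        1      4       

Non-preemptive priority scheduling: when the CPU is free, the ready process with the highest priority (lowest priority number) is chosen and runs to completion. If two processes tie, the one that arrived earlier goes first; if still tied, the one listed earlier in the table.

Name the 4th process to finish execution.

Timeline: | P3 0-1 | P5 1-2 | P2 2-5 | P1 5-8 | P0 8-15 | P4 15-19 |
Completion: P0=15  P1=8  P2=5  P3=1  P4=19  P5=2
Turnaround (C−A): P0=9  P1=3  P2=3  P3=1  P4=14  P5=2
Finish order: P3 → P5 → P2 → P1 → P0 → P4

P1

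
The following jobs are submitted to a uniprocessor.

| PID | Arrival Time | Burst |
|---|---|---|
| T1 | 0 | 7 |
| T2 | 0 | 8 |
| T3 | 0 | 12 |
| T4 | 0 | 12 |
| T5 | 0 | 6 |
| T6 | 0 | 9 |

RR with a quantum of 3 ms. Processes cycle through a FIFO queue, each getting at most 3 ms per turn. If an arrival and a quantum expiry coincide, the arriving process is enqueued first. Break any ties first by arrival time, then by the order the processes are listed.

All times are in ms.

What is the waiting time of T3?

Schedule: | T1 0-3 | T2 3-6 | T3 6-9 | T4 9-12 | T5 12-15 | T6 15-18 | T1 18-21 | T2 21-24 | T3 24-27 | T4 27-30 | T5 30-33 | T6 33-36 | T1 36-37 | T2 37-39 | T3 39-42 | T4 42-45 | T6 45-48 | T3 48-51 | T4 51-54 |
Completion: T1=37  T2=39  T3=51  T4=54  T5=33  T6=48
Waiting(T3) = turnaround − burst = 51 − 12 = 39

39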